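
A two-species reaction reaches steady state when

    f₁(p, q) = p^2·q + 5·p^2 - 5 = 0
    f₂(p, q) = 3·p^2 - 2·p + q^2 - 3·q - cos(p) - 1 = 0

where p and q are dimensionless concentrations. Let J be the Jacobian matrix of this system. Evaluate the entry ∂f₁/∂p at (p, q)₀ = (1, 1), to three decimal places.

∂f₁/∂p = 2·p·q + 10·p.
At (1, 1) this is 12.000.

12.000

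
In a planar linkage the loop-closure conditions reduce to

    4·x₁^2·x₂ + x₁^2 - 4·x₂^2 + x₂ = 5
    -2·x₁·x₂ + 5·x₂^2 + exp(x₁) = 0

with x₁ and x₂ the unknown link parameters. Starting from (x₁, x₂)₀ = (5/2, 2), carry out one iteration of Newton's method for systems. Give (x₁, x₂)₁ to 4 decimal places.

(1.9320, 0.8310)

At (5/2, 2): F = (37.2500, 22.182494).
Jacobian J = [[8·x₁·x₂ + 2·x₁, 4·x₁^2 - 8·x₂ + 1], [-2·x₂ + exp(x₁), -2·x₁ + 10·x₂]].
At the point, J = [[45.0000, 10.0000], [8.182494, 15.0000]] (det J = 593.175060).
Solving J·Δ = −F gives Δ = (-0.5680, -1.1690).
Then the next iterate is (x₁, x₂)₁ = (1.9320, 0.8310).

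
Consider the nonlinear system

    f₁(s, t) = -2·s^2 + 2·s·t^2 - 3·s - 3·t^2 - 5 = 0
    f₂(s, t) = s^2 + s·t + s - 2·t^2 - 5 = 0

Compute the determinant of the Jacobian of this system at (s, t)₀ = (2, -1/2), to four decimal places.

-37.5000

J = [[-4·s + 2·t^2 - 3, 4·s·t - 6·t], [2·s + t + 1, s - 4·t]].
At the point, J = [[-10.5000, -1.0000], [4.5000, 4.0000]].
det J = -37.5000.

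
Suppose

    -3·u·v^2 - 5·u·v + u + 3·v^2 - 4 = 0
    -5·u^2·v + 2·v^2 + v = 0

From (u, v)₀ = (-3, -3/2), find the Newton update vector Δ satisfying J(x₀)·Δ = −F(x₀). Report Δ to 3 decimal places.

(1.555, 0.011)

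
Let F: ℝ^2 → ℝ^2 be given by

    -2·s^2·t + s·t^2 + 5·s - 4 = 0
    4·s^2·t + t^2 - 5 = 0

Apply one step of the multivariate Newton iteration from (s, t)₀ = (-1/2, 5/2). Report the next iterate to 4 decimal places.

(0.3000, 3.2083)

At (-1/2, 5/2): F = (-10.8750, 3.7500).
Jacobian J = [[-4·s·t + t^2 + 5, -2·s^2 + 2·s·t], [8·s·t, 4·s^2 + 2·t]].
At the point, J = [[16.2500, -3.0000], [-10.0000, 6.0000]] (det J = 67.5000).
Solving J·Δ = −F gives Δ = (0.8000, 0.7083).
Then the next iterate is (s, t)₁ = (0.3000, 3.2083).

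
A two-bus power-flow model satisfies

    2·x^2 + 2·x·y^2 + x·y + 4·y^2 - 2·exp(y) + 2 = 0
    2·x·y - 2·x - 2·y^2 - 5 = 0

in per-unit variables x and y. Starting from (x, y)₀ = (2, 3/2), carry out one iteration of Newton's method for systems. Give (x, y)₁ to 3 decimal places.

(3.859, -1.321)

At (2, 3/2): F = (22.03662, -7.500).
Jacobian J = [[4·x + 2·y^2 + y, 4·x·y + x + 8·y - 2·exp(y)], [2·y - 2, 2·x - 4·y]].
At the point, J = [[14.000, 17.03662], [1.000, -2.000]] (det J = -45.03662).
Solving J·Δ = −F gives Δ = (1.859, -2.821).
Then the next iterate is (x, y)₁ = (3.859, -1.321).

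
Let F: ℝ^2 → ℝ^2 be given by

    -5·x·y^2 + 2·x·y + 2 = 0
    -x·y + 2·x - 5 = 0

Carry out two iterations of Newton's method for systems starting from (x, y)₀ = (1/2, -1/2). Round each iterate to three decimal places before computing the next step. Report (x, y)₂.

(4.237, 1.299)

At (1/2, -1/2): F = (0.875, -3.750).
Jacobian J = [[-5·y^2 + 2·y, -10·x·y + 2·x], [-y + 2, -x]].
At the point, J = [[-2.250, 3.500], [2.500, -0.500]] (det J = -7.625).
Solving J·Δ = −F gives Δ = (1.664, 0.820).
Then the next iterate is (x, y)₁ = (2.164, 0.320).
Round to (2.164, 0.320) and repeat: F = (2.27699, -1.36448), J = [[0.128, -2.59680], [1.680, -2.164]].
Δ = (2.073, 0.979), so (x, y)₂ = (4.237, 1.299).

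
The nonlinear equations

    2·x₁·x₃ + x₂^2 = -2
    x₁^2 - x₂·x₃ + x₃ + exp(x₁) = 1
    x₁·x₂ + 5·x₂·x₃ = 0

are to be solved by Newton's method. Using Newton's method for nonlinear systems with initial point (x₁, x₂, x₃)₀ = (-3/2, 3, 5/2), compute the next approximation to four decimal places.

At (-3/2, 3, 5/2): F = (3.5000, -3.526870, 33.0000).
Jacobian J = [[2·x₃, 2·x₂, 2·x₁], [2·x₁ + exp(x₁), -x₃, -x₂ + 1], [x₂, x₁ + 5·x₃, 5·x₂]].
At the point, J = [[5.0000, 6.0000, -3.0000], [-2.776870, -2.5000, -2.0000], [3.0000, 11.0000, 15.0000]] (det J = 205.554990).
Solving J·Δ = −F gives Δ = (1.2841, -2.1086, -0.9105).
Then the next iterate is (x₁, x₂, x₃)₁ = (-0.2159, 0.8914, 1.5895).

(-0.2159, 0.8914, 1.5895)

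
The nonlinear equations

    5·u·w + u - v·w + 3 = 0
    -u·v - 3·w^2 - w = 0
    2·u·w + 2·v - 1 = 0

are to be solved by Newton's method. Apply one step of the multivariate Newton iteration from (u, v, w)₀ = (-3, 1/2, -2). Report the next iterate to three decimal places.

At (-3, 1/2, -2): F = (31.000, -8.500, 12.000).
Jacobian J = [[5·w + 1, -w, 5·u - v], [-v, -u, -6·w - 1], [2·w, 2, 2·u]].
At the point, J = [[-9.000, 2.000, -15.500], [-0.500, 3.000, 11.000], [-4.000, 2.000, -6.000]] (det J = 95.500).
Solving J·Δ = −F gives Δ = (2.686, 1.131, 0.586).
Then the next iterate is (u, v, w)₁ = (-0.314, 1.631, -1.414).

(-0.314, 1.631, -1.414)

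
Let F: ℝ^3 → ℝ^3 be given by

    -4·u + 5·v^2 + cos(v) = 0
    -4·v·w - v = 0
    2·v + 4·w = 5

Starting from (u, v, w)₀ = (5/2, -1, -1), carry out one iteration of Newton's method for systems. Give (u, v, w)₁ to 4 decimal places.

At (5/2, -1, -1): F = (-4.459698, -3.0000, -11.0000).
Jacobian J = [[-4, 10·v - sin(v), 0], [0, -4·w - 1, -4·v], [0, 2, 4]].
At the point, J = [[-4.0000, -9.158529, 0.0000], [0.0000, 3.0000, 4.0000], [0.0000, 2.0000, 4.0000]] (det J = -16.0000).
Solving J·Δ = −F gives Δ = (17.2021, -8.0000, 6.7500).
Then the next iterate is (u, v, w)₁ = (19.7021, -9.0000, 5.7500).

(19.7021, -9.0000, 5.7500)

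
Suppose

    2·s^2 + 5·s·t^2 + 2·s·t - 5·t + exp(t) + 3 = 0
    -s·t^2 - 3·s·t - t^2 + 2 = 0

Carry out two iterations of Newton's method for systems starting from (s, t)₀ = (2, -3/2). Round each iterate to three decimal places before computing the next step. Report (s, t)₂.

At (2, -3/2): F = (35.22313, 4.250).
Jacobian J = [[4·s + 5·t^2 + 2·t, 10·s·t + 2·s + exp(t) - 5], [-t^2 - 3·t, -2·s·t - 3·s - 2·t]].
At the point, J = [[16.250, -30.77687], [2.250, 3.000]] (det J = 117.99796).
Solving J·Δ = −F gives Δ = (-2.004, 0.086).
Then the next iterate is (s, t)₁ = (-0.004, -1.414).
Round to (-0.004, -1.414) and repeat: F = (10.28452, -0.00837), J = [[7.15298, -4.70827], [2.24260, 2.82869]].
Δ = (-0.943, 0.751), so (s, t)₂ = (-0.947, -0.663).

(-0.947, -0.663)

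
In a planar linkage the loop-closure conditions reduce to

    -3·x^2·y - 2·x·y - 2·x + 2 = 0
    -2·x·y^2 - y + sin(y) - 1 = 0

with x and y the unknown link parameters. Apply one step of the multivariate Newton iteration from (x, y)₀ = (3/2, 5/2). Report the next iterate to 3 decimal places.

At (3/2, 5/2): F = (-25.375, -21.65153).
Jacobian J = [[-6·x·y - 2·y - 2, -3·x^2 - 2·x], [-2·y^2, -4·x·y + cos(y) - 1]].
At the point, J = [[-29.500, -9.750], [-12.500, -16.80114]] (det J = 373.75874).
Solving J·Δ = −F gives Δ = (-0.576, -0.860).
Then the next iterate is (x, y)₁ = (0.924, 1.640).

(0.924, 1.640)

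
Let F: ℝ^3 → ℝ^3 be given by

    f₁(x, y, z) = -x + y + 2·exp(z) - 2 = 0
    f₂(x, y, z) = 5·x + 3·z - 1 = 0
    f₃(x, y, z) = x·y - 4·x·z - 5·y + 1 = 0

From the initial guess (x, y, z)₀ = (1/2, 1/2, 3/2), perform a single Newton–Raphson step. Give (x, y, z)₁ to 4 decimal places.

(-0.1710, 0.7675, 0.6184)

At (1/2, 1/2, 3/2): F = (6.963378, 6.0000, -4.2500).
Jacobian J = [[-1, 1, 2·exp(z)], [5, 0, 3], [y - 4·z, x - 5, -4·x]].
At the point, J = [[-1.0000, 1.0000, 8.963378], [5.0000, 0.0000, 3.0000], [-5.5000, -4.5000, -2.0000]] (det J = -221.676008).
Solving J·Δ = −F gives Δ = (-0.6710, 0.2675, -0.8816).
Then the next iterate is (x, y, z)₁ = (-0.1710, 0.7675, 0.6184).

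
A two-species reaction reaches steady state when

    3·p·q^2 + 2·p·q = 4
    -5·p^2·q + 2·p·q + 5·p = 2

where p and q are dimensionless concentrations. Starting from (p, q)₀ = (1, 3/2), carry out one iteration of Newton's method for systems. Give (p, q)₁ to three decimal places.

(1.016, 0.963)

At (1, 3/2): F = (5.750, -1.500).
Jacobian J = [[3·q^2 + 2·q, 6·p·q + 2·p], [-10·p·q + 2·q + 5, -5·p^2 + 2·p]].
At the point, J = [[9.750, 11.000], [-7.000, -3.000]] (det J = 47.750).
Solving J·Δ = −F gives Δ = (0.016, -0.537).
Then the next iterate is (p, q)₁ = (1.016, 0.963).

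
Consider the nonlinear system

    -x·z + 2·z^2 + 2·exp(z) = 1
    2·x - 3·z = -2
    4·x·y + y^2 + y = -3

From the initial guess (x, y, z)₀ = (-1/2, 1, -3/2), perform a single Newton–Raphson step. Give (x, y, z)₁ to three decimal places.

(-3.747, 10.988, -1.831)

At (-1/2, 1, -3/2): F = (3.19626, 5.500, 3.000).
Jacobian J = [[-z, 0, -x + 4·z + 2·exp(z)], [2, 0, -3], [4·y, 4·x + 2·y + 1, 0]].
At the point, J = [[1.500, 0.000, -5.05374], [2.000, 0.000, -3.000], [4.000, 1.000, 0.000]] (det J = -5.60748).
Solving J·Δ = −F gives Δ = (-3.247, 9.988, -0.331).
Then the next iterate is (x, y, z)₁ = (-3.747, 10.988, -1.831).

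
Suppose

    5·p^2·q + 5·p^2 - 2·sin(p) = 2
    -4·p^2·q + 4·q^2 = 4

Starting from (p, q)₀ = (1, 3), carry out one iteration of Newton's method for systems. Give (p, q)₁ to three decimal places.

At (1, 3): F = (16.31706, 20.000).
Jacobian J = [[10·p·q + 10·p - 2·cos(p), 5·p^2], [-8·p·q, -4·p^2 + 8·q]].
At the point, J = [[38.91940, 5.000], [-24.000, 20.000]] (det J = 898.38791).
Solving J·Δ = −F gives Δ = (-0.252, -1.302).
Then the next iterate is (p, q)₁ = (0.748, 1.698).

(0.748, 1.698)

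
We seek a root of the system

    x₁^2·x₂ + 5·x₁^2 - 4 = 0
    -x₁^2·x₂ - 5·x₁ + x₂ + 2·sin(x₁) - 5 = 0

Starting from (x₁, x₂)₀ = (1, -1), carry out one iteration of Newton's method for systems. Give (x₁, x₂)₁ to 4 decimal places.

(-3.3332, 33.6653)

At (1, -1): F = (0.0000, -8.317058).
Jacobian J = [[2·x₁·x₂ + 10·x₁, x₁^2], [-2·x₁·x₂ + 2·cos(x₁) - 5, -x₁^2 + 1]].
At the point, J = [[8.0000, 1.0000], [-1.919395, 0.0000]] (det J = 1.919395).
Solving J·Δ = −F gives Δ = (-4.3332, 34.6653).
Then the next iterate is (x₁, x₂)₁ = (-3.3332, 33.6653).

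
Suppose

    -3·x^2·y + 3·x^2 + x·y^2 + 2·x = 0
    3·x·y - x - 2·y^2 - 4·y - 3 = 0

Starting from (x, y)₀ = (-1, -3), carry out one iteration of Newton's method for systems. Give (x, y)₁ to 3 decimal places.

(-0.943, -3.086)

At (-1, -3): F = (1.000, 1.000).
Jacobian J = [[-6·x·y + 6·x + y^2 + 2, -3·x^2 + 2·x·y], [3·y - 1, 3·x - 4·y - 4]].
At the point, J = [[-13.000, 3.000], [-10.000, 5.000]] (det J = -35.000).
Solving J·Δ = −F gives Δ = (0.057, -0.086).
Then the next iterate is (x, y)₁ = (-0.943, -3.086).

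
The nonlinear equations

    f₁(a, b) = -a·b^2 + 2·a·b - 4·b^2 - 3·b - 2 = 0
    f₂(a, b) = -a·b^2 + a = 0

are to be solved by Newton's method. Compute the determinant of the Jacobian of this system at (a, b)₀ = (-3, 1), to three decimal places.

6.000

J = [[-b^2 + 2·b, -2·a·b + 2·a - 8·b - 3], [-b^2 + 1, -2·a·b]].
At the point, J = [[1.000, -11.000], [0.000, 6.000]].
det J = 6.000.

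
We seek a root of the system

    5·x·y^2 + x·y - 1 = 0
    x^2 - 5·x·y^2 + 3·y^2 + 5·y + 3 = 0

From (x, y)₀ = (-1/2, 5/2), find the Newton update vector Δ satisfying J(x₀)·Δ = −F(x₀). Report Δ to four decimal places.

(-0.1043, -1.6458)

At (-1/2, 5/2): F = (-17.8750, 50.1250).
Jacobian J = [[5·y^2 + y, 10·x·y + x], [2·x - 5·y^2, -10·x·y + 6·y + 5]].
At the point, J = [[33.7500, -13.0000], [-32.2500, 32.5000]] (det J = 677.6250).
Solving J·Δ = −F gives Δ = (-0.1043, -1.6458).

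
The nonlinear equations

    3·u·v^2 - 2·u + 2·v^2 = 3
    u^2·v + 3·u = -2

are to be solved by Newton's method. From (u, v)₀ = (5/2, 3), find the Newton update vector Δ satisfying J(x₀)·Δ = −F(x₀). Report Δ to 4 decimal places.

(-1.2945, -0.7919)

At (5/2, 3): F = (77.5000, 28.2500).
Jacobian J = [[3·v^2 - 2, 6·u·v + 4·v], [2·u·v + 3, u^2]].
At the point, J = [[25.0000, 57.0000], [18.0000, 6.2500]] (det J = -869.7500).
Solving J·Δ = −F gives Δ = (-1.2945, -0.7919).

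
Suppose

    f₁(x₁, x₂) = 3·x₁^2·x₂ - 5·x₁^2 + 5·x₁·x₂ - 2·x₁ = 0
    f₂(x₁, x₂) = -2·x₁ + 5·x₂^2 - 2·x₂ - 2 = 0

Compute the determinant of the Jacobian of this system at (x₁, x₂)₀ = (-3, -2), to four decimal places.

-1164.0000

J = [[6·x₁·x₂ - 10·x₁ + 5·x₂ - 2, 3·x₁^2 + 5·x₁], [-2, 10·x₂ - 2]].
At the point, J = [[54.0000, 12.0000], [-2.0000, -22.0000]].
det J = -1164.0000.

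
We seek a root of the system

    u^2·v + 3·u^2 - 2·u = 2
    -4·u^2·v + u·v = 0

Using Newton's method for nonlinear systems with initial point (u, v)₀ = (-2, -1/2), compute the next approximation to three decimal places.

(-0.992, -0.476)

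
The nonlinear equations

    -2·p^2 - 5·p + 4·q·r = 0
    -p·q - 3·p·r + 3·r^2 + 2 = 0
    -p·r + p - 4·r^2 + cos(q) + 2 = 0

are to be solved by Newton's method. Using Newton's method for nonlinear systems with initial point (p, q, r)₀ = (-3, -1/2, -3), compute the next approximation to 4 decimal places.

At (-3, -1/2, -3): F = (3.0000, 0.5000, -45.122417).
Jacobian J = [[-4·p - 5, 4·r, 4·q], [-q - 3·r, -p, -3·p + 6·r], [-r + 1, -sin(q), -p - 8·r]].
At the point, J = [[7.0000, -12.0000, -2.0000], [9.5000, 3.0000, -9.0000], [4.0000, 0.479426, 27.0000]] (det J = 4122.094724).
Solving J·Δ = −F gives Δ = (1.1466, 0.6706, 1.4894).
Then the next iterate is (p, q, r)₁ = (-1.8534, 0.1706, -1.5106).

(-1.8534, 0.1706, -1.5106)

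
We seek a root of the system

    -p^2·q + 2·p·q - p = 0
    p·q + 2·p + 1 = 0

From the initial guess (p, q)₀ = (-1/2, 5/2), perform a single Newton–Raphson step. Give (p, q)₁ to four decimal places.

(-0.3947, 0.9474)

At (-1/2, 5/2): F = (-2.6250, -1.2500).
Jacobian J = [[-2·p·q + 2·q - 1, -p^2 + 2·p], [q + 2, p]].
At the point, J = [[6.5000, -1.2500], [4.5000, -0.5000]] (det J = 2.3750).
Solving J·Δ = −F gives Δ = (0.1053, -1.5526).
Then the next iterate is (p, q)₁ = (-0.3947, 0.9474).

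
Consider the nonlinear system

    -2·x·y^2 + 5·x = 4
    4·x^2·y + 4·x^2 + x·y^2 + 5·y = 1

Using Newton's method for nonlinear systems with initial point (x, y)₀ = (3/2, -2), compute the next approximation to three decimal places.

At (3/2, -2): F = (-8.500, -14.000).
Jacobian J = [[-2·y^2 + 5, -4·x·y], [8·x·y + 8·x + y^2, 4·x^2 + 2·x·y + 5]].
At the point, J = [[-3.000, 12.000], [-8.000, 8.000]] (det J = 72.000).
Solving J·Δ = −F gives Δ = (-1.389, 0.361).
Then the next iterate is (x, y)₁ = (0.111, -1.639).

(0.111, -1.639)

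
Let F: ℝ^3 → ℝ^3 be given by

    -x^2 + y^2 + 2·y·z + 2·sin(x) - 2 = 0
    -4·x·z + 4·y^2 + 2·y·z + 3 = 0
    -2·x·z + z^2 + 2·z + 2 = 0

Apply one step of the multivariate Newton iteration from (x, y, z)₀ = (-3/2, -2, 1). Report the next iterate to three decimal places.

At (-3/2, -2, 1): F = (-6.24499, 21.000, 8.000).
Jacobian J = [[-2·x + 2·cos(x), 2·y + 2·z, 2·y], [-4·z, 8·y + 2·z, -4·x + 2·y], [-2·z, 0, -2·x + 2·z + 2]].
At the point, J = [[3.14147, -2.000, -4.000], [-4.000, -14.000, 2.000], [-2.000, 0.000, 7.000]] (det J = -243.86449).
Solving J·Δ = −F gives Δ = (1.747, 0.909, -0.644).
Then the next iterate is (x, y, z)₁ = (0.247, -1.091, 0.356).

(0.247, -1.091, 0.356)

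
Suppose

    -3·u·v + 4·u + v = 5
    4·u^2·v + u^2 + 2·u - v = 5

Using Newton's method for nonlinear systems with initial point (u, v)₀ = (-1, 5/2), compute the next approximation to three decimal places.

(-0.957, 2.288)

At (-1, 5/2): F = (1.000, 1.500).
Jacobian J = [[-3·v + 4, -3·u + 1], [8·u·v + 2·u + 2, 4·u^2 - 1]].
At the point, J = [[-3.500, 4.000], [-20.000, 3.000]] (det J = 69.500).
Solving J·Δ = −F gives Δ = (0.043, -0.212).
Then the next iterate is (u, v)₁ = (-0.957, 2.288).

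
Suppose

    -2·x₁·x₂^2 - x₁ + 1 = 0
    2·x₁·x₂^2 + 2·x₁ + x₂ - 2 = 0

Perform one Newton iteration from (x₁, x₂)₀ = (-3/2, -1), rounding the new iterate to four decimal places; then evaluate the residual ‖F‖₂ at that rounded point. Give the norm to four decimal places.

At (-3/2, -1): F = (5.5000, -9.0000).
Jacobian J = [[-2·x₂^2 - 1, -4·x₁·x₂], [2·x₂^2 + 2, 4·x₁·x₂ + 1]].
At the point, J = [[-3.0000, -6.0000], [4.0000, 7.0000]] (det J = 3.0000).
Solving J·Δ = −F gives Δ = (5.1667, -1.6667).
Then the next iterate is (x₁, x₂)₁ = (3.6667, -2.6667).
Re-evaluating at (3.6667, -2.6667): F = (-54.816626, 54.816626), so ‖F‖₂ = 77.5224.

77.5224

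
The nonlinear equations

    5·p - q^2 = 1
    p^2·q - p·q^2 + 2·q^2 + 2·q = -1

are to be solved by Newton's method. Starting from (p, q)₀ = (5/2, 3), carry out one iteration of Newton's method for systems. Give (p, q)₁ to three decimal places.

At (5/2, 3): F = (2.500, 21.250).
Jacobian J = [[5, -2·q], [2·p·q - q^2, p^2 - 2·p·q + 4·q + 2]].
At the point, J = [[5.000, -6.000], [6.000, 5.250]] (det J = 62.250).
Solving J·Δ = −F gives Δ = (-2.259, -1.466).
Then the next iterate is (p, q)₁ = (0.241, 1.534).

(0.241, 1.534)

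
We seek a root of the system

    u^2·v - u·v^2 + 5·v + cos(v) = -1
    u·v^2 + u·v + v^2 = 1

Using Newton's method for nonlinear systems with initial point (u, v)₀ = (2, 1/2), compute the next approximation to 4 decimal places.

(-4.3472, 1.3021)

At (2, 1/2): F = (5.877583, 0.7500).
Jacobian J = [[2·u·v - v^2, u^2 - 2·u·v - sin(v) + 5], [v^2 + v, 2·u·v + u + 2·v]].
At the point, J = [[1.7500, 6.520574], [0.7500, 5.0000]] (det J = 3.859569).
Solving J·Δ = −F gives Δ = (-6.3472, 0.8021).
Then the next iterate is (u, v)₁ = (-4.3472, 1.3021).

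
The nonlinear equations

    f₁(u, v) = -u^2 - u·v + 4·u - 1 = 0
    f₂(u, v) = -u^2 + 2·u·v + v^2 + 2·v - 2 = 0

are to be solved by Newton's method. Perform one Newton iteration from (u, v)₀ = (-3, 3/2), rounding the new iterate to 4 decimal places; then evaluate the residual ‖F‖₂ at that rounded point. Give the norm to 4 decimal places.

At (-3, 3/2): F = (-17.5000, -14.7500).
Jacobian J = [[-2·u - v + 4, -u], [-2·u + 2·v, 2·u + 2·v + 2]].
At the point, J = [[8.5000, 3.0000], [9.0000, -1.0000]] (det J = -35.5000).
Solving J·Δ = −F gives Δ = (1.7394, 0.9049).
Then the next iterate is (u, v)₁ = (-1.2606, 2.4049).
Re-evaluating at (-1.2606, 2.4049): F = (-4.599895, 0.940998), so ‖F‖₂ = 4.6952.

4.6952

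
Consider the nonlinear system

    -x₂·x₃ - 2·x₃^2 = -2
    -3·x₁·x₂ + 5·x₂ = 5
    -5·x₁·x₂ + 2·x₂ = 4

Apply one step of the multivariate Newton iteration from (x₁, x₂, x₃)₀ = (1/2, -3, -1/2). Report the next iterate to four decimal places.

(0.7895, 0.6842, -0.8684)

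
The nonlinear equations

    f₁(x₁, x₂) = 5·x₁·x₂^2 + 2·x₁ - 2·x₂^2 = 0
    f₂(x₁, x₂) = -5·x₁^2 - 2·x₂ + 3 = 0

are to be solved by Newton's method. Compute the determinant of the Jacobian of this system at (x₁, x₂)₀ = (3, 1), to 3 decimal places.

766.000

J = [[5·x₂^2 + 2, 10·x₁·x₂ - 4·x₂], [-10·x₁, -2]].
At the point, J = [[7.000, 26.000], [-30.000, -2.000]].
det J = 766.000.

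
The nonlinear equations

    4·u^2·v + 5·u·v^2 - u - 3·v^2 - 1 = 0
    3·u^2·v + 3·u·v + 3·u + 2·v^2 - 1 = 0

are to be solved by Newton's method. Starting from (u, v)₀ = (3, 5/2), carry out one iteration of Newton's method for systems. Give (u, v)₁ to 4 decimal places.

At (3, 5/2): F = (161.0000, 110.5000).
Jacobian J = [[8·u·v + 5·v^2 - 1, 4·u^2 + 10·u·v - 6·v], [6·u·v + 3·v + 3, 3·u^2 + 3·u + 4·v]].
At the point, J = [[90.2500, 96.0000], [55.5000, 46.0000]] (det J = -1176.5000).
Solving J·Δ = −F gives Δ = (-2.7216, 0.8815).
Then the next iterate is (u, v)₁ = (0.2784, 3.3815).

(0.2784, 3.3815)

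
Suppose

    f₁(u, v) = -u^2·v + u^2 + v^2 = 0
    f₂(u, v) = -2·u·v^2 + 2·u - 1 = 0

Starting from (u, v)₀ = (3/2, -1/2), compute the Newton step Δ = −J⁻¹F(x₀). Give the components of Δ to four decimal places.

(-0.8129, -0.0102)

At (3/2, -1/2): F = (3.6250, 1.2500).
Jacobian J = [[-2·u·v + 2·u, -u^2 + 2·v], [-2·v^2 + 2, -4·u·v]].
At the point, J = [[4.5000, -3.2500], [1.5000, 3.0000]] (det J = 18.3750).
Solving J·Δ = −F gives Δ = (-0.8129, -0.0102).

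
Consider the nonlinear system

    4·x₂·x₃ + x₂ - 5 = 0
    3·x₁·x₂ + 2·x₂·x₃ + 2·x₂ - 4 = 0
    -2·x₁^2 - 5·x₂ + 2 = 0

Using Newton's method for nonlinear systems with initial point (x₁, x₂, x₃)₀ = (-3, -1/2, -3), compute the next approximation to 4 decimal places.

(-1.8462, -0.4308, -3.1308)

At (-3, -1/2, -3): F = (0.5000, 2.5000, -13.5000).
Jacobian J = [[0, 4·x₃ + 1, 4·x₂], [3·x₂, 3·x₁ + 2·x₃ + 2, 2·x₂], [-4·x₁, -5, 0]].
At the point, J = [[0.0000, -11.0000, -2.0000], [-1.5000, -13.0000, -1.0000], [12.0000, -5.0000, 0.0000]] (det J = -195.0000).
Solving J·Δ = −F gives Δ = (1.1538, 0.0692, -0.1308).
Then the next iterate is (x₁, x₂, x₃)₁ = (-1.8462, -0.4308, -3.1308).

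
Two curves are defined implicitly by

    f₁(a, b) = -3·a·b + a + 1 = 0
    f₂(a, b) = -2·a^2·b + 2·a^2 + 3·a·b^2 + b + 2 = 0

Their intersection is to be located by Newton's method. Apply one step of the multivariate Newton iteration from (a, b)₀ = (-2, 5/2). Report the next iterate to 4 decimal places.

At (-2, 5/2): F = (14.0000, -45.0000).
Jacobian J = [[-3·b + 1, -3·a], [-4·a·b + 4·a + 3·b^2, -2·a^2 + 6·a·b + 1]].
At the point, J = [[-6.5000, 6.0000], [30.7500, -37.0000]] (det J = 56.0000).
Solving J·Δ = −F gives Δ = (4.4286, 2.4643).
Then the next iterate is (a, b)₁ = (2.4286, 4.9643).

(2.4286, 4.9643)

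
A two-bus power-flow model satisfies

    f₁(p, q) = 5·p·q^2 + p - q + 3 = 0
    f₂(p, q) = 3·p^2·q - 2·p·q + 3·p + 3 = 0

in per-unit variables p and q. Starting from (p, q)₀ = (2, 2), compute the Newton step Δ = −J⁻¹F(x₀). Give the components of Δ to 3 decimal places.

(-0.866, -0.636)

At (2, 2): F = (43.000, 25.000).
Jacobian J = [[5·q^2 + 1, 10·p·q - 1], [6·p·q - 2·q + 3, 3·p^2 - 2·p]].
At the point, J = [[21.000, 39.000], [23.000, 8.000]] (det J = -729.000).
Solving J·Δ = −F gives Δ = (-0.866, -0.636).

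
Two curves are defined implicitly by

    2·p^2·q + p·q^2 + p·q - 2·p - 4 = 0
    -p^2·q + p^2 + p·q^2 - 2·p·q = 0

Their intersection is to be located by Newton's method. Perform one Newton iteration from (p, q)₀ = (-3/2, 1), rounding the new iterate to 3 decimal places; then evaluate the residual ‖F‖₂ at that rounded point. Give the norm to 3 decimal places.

0.807

At (-3/2, 1): F = (0.500, 1.500).
Jacobian J = [[4·p·q + q^2 + q - 2, 2·p^2 + 2·p·q + p], [-2·p·q + 2·p + q^2 - 2·q, -p^2 + 2·p·q - 2·p]].
At the point, J = [[-6.000, 0.000], [-1.000, -2.250]] (det J = 13.500).
Solving J·Δ = −F gives Δ = (0.083, 0.630).
Then the next iterate is (p, q)₁ = (-1.417, 1.630).
Re-evaluating at (-1.417, 1.630): F = (-0.69482, -0.41038), so ‖F‖₂ = 0.807.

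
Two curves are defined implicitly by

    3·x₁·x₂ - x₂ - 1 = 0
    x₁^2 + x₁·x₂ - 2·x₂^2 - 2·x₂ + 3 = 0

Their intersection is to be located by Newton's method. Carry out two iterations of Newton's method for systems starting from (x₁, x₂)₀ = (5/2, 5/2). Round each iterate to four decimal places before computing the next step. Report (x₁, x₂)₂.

(0.8418, 1.0569)

At (5/2, 5/2): F = (15.2500, -2.0000).
Jacobian J = [[3·x₂, 3·x₁ - 1], [2·x₁ + x₂, x₁ - 4·x₂ - 2]].
At the point, J = [[7.5000, 6.5000], [7.5000, -9.5000]] (det J = -120.0000).
Solving J·Δ = −F gives Δ = (-1.0990, -1.0781).
Then the next iterate is (x₁, x₂)₁ = (1.4010, 1.4219).
Round to (1.4010, 1.4219) and repeat: F = (3.554346, 0.067484), J = [[4.2657, 3.2030], [4.2239, -6.2866]].
Δ = (-0.5592, -0.3650), so (x₁, x₂)₂ = (0.8418, 1.0569).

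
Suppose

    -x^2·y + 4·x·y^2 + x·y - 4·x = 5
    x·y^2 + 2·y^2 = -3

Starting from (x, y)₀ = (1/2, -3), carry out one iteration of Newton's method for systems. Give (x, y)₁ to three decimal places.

(0.890, -1.066)

At (1/2, -3): F = (10.250, 25.500).
Jacobian J = [[-2·x·y + 4·y^2 + y - 4, -x^2 + 8·x·y + x], [y^2, 2·x·y + 4·y]].
At the point, J = [[32.000, -11.750], [9.000, -15.000]] (det J = -374.250).
Solving J·Δ = −F gives Δ = (0.390, 1.934).
Then the next iterate is (x, y)₁ = (0.890, -1.066).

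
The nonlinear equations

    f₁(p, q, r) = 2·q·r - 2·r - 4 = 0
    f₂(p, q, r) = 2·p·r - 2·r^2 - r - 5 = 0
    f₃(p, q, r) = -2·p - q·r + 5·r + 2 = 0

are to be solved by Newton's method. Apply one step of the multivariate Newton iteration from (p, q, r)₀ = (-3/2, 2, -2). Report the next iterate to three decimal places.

(-1.500, 0.625, -0.750)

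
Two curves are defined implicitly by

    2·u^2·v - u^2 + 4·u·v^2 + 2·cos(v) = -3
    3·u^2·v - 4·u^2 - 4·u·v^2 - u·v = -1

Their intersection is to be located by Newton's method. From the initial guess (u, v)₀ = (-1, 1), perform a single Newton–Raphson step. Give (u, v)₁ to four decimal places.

At (-1, 1): F = (1.080605, 5.0000).
Jacobian J = [[4·u·v - 2·u + 4·v^2, 2·u^2 + 8·u·v - 2·sin(v)], [6·u·v - 8·u - 4·v^2 - v, 3·u^2 - 8·u·v - u]].
At the point, J = [[2.0000, -7.682942], [-3.0000, 12.0000]] (det J = 0.951174).
Solving J·Δ = −F gives Δ = (-54.0195, -13.9215).
Then the next iterate is (u, v)₁ = (-55.0195, -12.9215).

(-55.0195, -12.9215)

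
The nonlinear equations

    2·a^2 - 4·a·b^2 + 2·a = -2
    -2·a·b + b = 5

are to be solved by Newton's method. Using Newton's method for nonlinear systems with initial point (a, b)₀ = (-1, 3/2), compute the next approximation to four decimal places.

At (-1, 3/2): F = (11.0000, -0.5000).
Jacobian J = [[4·a - 4·b^2 + 2, -8·a·b], [-2·b, -2·a + 1]].
At the point, J = [[-11.0000, 12.0000], [-3.0000, 3.0000]] (det J = 3.0000).
Solving J·Δ = −F gives Δ = (-13.0000, -12.8333).
Then the next iterate is (a, b)₁ = (-14.0000, -11.3333).

(-14.0000, -11.3333)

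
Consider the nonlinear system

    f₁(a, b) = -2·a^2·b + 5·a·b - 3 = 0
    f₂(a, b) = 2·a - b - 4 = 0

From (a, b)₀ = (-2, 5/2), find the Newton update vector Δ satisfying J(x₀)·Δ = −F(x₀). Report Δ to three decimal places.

At (-2, 5/2): F = (-48.000, -10.500).
Jacobian J = [[-4·a·b + 5·b, -2·a^2 + 5·a], [2, -1]].
At the point, J = [[32.500, -18.000], [2.000, -1.000]] (det J = 3.500).
Solving J·Δ = −F gives Δ = (40.286, 70.071).

(40.286, 70.071)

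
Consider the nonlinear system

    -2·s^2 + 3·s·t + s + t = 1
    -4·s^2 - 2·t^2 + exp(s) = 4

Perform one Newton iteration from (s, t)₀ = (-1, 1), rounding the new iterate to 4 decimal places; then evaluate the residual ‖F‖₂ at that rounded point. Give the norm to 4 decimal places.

At (-1, 1): F = (-6.0000, -9.632121).
Jacobian J = [[-4·s + 3·t + 1, 3·s + 1], [-8·s + exp(s), -4·t]].
At the point, J = [[8.0000, -2.0000], [8.367879, -4.0000]] (det J = -15.264241).
Solving J·Δ = −F gives Δ = (0.3103, -1.7590).
Then the next iterate is (s, t)₁ = (-0.6897, -0.7590).
Re-evaluating at (-0.6897, -0.7590): F = (-1.829625, -6.553180), so ‖F‖₂ = 6.8038.

6.8038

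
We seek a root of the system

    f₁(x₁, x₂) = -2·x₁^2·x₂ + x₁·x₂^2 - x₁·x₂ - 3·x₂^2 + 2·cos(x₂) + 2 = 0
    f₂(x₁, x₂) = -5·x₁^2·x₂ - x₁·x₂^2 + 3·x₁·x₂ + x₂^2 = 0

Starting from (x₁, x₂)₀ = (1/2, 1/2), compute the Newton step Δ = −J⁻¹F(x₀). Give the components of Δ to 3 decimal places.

(0.474, 0.457)

At (1/2, 1/2): F = (2.63017, 0.250).
Jacobian J = [[-4·x₁·x₂ + x₂^2 - x₂, -2·x₁^2 + 2·x₁·x₂ - x₁ - 6·x₂ - 2·sin(x₂)], [-10·x₁·x₂ - x₂^2 + 3·x₂, -5·x₁^2 - 2·x₁·x₂ + 3·x₁ + 2·x₂]].
At the point, J = [[-1.250, -4.45885], [-1.250, 0.750]] (det J = -6.51106).
Solving J·Δ = −F gives Δ = (0.474, 0.457).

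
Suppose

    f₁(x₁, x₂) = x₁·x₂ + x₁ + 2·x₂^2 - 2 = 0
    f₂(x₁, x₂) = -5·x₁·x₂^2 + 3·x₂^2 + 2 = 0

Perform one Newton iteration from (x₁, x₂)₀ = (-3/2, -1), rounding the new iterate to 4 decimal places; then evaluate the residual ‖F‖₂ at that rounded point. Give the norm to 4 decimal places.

0.0000

At (-3/2, -1): F = (0.0000, 12.5000).
Jacobian J = [[x₂ + 1, x₁ + 4·x₂], [-5·x₂^2, -10·x₁·x₂ + 6·x₂]].
At the point, J = [[0.0000, -5.5000], [-5.0000, -21.0000]] (det J = -27.5000).
Solving J·Δ = −F gives Δ = (2.5000, 0.0000).
Then the next iterate is (x₁, x₂)₁ = (1.0000, -1.0000).
Re-evaluating at (1.0000, -1.0000): F = (0.0000, 0.0000), so ‖F‖₂ = 0.0000.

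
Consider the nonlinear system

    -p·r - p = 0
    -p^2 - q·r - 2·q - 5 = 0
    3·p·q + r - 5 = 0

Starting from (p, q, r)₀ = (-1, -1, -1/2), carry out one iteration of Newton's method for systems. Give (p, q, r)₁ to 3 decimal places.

(-0.067, -2.778, -0.533)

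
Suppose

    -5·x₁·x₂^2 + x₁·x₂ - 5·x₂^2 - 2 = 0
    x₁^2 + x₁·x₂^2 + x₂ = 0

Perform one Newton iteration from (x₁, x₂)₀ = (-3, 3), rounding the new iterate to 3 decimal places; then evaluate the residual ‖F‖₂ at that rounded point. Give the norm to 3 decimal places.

22.136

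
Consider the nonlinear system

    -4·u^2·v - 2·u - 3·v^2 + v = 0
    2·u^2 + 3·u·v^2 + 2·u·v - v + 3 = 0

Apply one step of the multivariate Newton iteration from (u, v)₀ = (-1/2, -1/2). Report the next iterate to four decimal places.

(0.9286, 1.3214)

At (-1/2, -1/2): F = (0.2500, 4.1250).
Jacobian J = [[-8·u·v - 2, -4·u^2 - 6·v + 1], [4·u + 3·v^2 + 2·v, 6·u·v + 2·u - 1]].
At the point, J = [[-4.0000, 3.0000], [-2.2500, -0.5000]] (det J = 8.7500).
Solving J·Δ = −F gives Δ = (1.4286, 1.8214).
Then the next iterate is (u, v)₁ = (0.9286, 1.3214).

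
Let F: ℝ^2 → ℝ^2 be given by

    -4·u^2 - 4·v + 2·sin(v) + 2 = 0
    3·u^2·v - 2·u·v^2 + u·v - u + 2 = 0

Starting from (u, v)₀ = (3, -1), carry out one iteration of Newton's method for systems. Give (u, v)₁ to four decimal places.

(1.6582, -0.8219)

At (3, -1): F = (-31.682942, -37.0000).
Jacobian J = [[-8·u, 2·cos(v) - 4], [6·u·v - 2·v^2 + v - 1, 3·u^2 - 4·u·v + u]].
At the point, J = [[-24.0000, -2.919395], [-22.0000, 42.0000]] (det J = -1072.226699).
Solving J·Δ = −F gives Δ = (-1.3418, 0.1781).
Then the next iterate is (u, v)₁ = (1.6582, -0.8219).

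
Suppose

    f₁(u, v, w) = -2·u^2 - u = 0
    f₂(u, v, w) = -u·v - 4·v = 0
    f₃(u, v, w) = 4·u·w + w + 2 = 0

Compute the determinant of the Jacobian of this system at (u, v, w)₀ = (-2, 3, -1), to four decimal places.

98.0000

J = [[-4·u - 1, 0, 0], [-v, -u - 4, 0], [4·w, 0, 4·u + 1]].
At the point, J = [[7.0000, 0.0000, 0.0000], [-3.0000, -2.0000, 0.0000], [-4.0000, 0.0000, -7.0000]].
det J = 98.0000.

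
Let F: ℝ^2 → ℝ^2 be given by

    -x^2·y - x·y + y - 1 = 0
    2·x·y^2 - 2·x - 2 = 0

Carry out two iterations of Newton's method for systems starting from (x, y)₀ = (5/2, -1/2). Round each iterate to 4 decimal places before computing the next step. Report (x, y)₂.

At (5/2, -1/2): F = (2.8750, -5.7500).
Jacobian J = [[-2·x·y - y, -x^2 - x + 1], [2·y^2 - 2, 4·x·y]].
At the point, J = [[3.0000, -7.7500], [-1.5000, -5.0000]] (det J = -26.6250).
Solving J·Δ = −F gives Δ = (-2.2136, -0.4859).
Then the next iterate is (x, y)₁ = (0.2864, -0.9859).
Round to (0.2864, -0.9859) and repeat: F = (-1.622670, -2.016039), J = [[1.550624, 0.631575], [-0.056002, -1.129447]].
Δ = (1.8100, -1.8747), so (x, y)₂ = (2.0964, -2.8606).

(2.0964, -2.8606)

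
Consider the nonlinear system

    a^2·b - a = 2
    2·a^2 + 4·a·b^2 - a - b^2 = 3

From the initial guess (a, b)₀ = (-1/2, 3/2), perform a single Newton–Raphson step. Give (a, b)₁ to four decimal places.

(-1.0863, 0.1369)

At (-1/2, 3/2): F = (-1.1250, -8.7500).
Jacobian J = [[2·a·b - 1, a^2], [4·a + 4·b^2 - 1, 8·a·b - 2·b]].
At the point, J = [[-2.5000, 0.2500], [6.0000, -9.0000]] (det J = 21.0000).
Solving J·Δ = −F gives Δ = (-0.5863, -1.3631).
Then the next iterate is (a, b)₁ = (-1.0863, 0.1369).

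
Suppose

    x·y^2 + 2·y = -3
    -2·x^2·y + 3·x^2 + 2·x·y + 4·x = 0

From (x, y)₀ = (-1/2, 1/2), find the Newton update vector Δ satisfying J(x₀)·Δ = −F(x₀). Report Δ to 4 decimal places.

At (-1/2, 1/2): F = (3.8750, -2.0000).
Jacobian J = [[y^2, 2·x·y + 2], [-4·x·y + 6·x + 2·y + 4, -2·x^2 + 2·x]].
At the point, J = [[0.2500, 1.5000], [3.0000, -1.5000]] (det J = -4.8750).
Solving J·Δ = −F gives Δ = (-0.5769, -2.4872).

(-0.5769, -2.4872)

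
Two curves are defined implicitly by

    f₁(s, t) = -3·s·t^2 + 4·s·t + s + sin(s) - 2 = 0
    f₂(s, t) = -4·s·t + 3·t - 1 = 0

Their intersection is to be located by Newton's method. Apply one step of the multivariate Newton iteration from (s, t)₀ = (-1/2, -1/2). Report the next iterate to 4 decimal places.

(7.1849, -2.8740)

At (-1/2, -1/2): F = (-1.604426, -3.5000).
Jacobian J = [[-3·t^2 + 4·t + cos(s) + 1, -6·s·t + 4·s], [-4·t, -4·s + 3]].
At the point, J = [[-0.872417, -3.5000], [2.0000, 5.0000]] (det J = 2.637913).
Solving J·Δ = −F gives Δ = (7.6849, -2.3740).
Then the next iterate is (s, t)₁ = (7.1849, -2.8740).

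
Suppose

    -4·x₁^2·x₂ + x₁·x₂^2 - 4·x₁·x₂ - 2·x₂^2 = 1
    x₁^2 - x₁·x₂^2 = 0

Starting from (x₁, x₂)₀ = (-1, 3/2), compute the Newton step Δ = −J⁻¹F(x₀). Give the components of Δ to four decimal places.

(0.4444, -0.4537)

At (-1, 3/2): F = (-7.7500, 3.2500).
Jacobian J = [[-8·x₁·x₂ + x₂^2 - 4·x₂, -4·x₁^2 + 2·x₁·x₂ - 4·x₁ - 4·x₂], [2·x₁ - x₂^2, -2·x₁·x₂]].
At the point, J = [[8.2500, -9.0000], [-4.2500, 3.0000]] (det J = -13.5000).
Solving J·Δ = −F gives Δ = (0.4444, -0.4537).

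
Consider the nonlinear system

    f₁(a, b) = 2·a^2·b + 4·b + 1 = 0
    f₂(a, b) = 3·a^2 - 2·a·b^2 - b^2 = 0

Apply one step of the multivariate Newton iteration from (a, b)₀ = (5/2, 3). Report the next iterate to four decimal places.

At (5/2, 3): F = (50.5000, -35.2500).
Jacobian J = [[4·a·b, 2·a^2 + 4], [6·a - 2·b^2, -4·a·b - 2·b]].
At the point, J = [[30.0000, 16.5000], [-3.0000, -36.0000]] (det J = -1030.5000).
Solving J·Δ = −F gives Δ = (-1.1998, -0.8792).
Then the next iterate is (a, b)₁ = (1.3002, 2.1208).

(1.3002, 2.1208)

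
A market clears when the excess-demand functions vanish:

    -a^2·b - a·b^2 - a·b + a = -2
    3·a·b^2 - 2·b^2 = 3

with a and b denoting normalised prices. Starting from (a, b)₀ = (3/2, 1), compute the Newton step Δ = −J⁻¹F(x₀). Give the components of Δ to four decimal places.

At (3/2, 1): F = (-1.7500, -0.5000).
Jacobian J = [[-2·a·b - b^2 - b + 1, -a^2 - 2·a·b - a], [3·b^2, 6·a·b - 4·b]].
At the point, J = [[-4.0000, -6.7500], [3.0000, 5.0000]] (det J = 0.2500).
Solving J·Δ = −F gives Δ = (48.5000, -29.0000).

(48.5000, -29.0000)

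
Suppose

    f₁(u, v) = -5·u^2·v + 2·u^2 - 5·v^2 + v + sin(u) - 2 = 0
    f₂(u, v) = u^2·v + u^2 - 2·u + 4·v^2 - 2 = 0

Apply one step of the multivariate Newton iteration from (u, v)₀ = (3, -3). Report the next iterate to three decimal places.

At (3, -3): F = (103.14112, 10.000).
Jacobian J = [[-10·u·v + 4·u + cos(u), -5·u^2 - 10·v + 1], [2·u·v + 2·u - 2, u^2 + 8·v]].
At the point, J = [[101.01001, -14.000], [-14.000, -15.000]] (det J = -1711.15011).
Solving J·Δ = −F gives Δ = (-0.822, 1.434).
Then the next iterate is (u, v)₁ = (2.178, -1.566).

(2.178, -1.566)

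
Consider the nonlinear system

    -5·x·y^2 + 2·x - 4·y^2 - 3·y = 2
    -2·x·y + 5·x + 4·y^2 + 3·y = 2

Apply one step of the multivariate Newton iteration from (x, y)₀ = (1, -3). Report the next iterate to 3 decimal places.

(1.421, -1.234)

At (1, -3): F = (-72.000, 36.000).
Jacobian J = [[-5·y^2 + 2, -10·x·y - 8·y - 3], [-2·y + 5, -2·x + 8·y + 3]].
At the point, J = [[-43.000, 51.000], [11.000, -23.000]] (det J = 428.000).
Solving J·Δ = −F gives Δ = (0.421, 1.766).
Then the next iterate is (x, y)₁ = (1.421, -1.234).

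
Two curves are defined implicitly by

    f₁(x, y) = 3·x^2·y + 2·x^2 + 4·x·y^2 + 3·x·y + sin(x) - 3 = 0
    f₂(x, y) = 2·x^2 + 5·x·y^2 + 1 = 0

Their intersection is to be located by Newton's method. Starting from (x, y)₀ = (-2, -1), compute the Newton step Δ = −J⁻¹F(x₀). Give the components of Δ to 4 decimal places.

At (-2, -1): F = (-9.909297, -1.0000).
Jacobian J = [[6·x·y + 4·x + 4·y^2 + 3·y + cos(x), 3·x^2 + 8·x·y + 3·x], [4·x + 5·y^2, 10·x·y]].
At the point, J = [[4.583853, 22.0000], [-3.0000, 20.0000]] (det J = 157.677063).
Solving J·Δ = −F gives Δ = (1.1174, 0.2176).

(1.1174, 0.2176)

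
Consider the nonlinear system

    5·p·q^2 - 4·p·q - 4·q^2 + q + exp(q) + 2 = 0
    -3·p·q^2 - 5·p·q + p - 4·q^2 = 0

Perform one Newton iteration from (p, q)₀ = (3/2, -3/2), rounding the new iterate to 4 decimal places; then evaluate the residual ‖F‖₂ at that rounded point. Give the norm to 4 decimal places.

At (3/2, -3/2): F = (17.598130, -6.3750).
Jacobian J = [[5·q^2 - 4·q, 10·p·q - 4·p - 8·q + exp(q) + 1], [-3·q^2 - 5·q + 1, -6·p·q - 5·p - 8·q]].
At the point, J = [[17.2500, -15.276870], [1.7500, 18.0000]] (det J = 337.234522).
Solving J·Δ = −F gives Δ = (-0.6505, 0.4174).
Then the next iterate is (p, q)₁ = (0.8495, -1.0826).
Re-evaluating at (0.8495, -1.0826): F = (5.224864, -2.227148), so ‖F‖₂ = 5.6797.

5.6797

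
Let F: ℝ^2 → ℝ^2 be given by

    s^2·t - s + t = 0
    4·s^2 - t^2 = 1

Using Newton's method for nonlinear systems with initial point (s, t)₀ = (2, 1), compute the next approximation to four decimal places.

At (2, 1): F = (3.0000, 14.0000).
Jacobian J = [[2·s·t - 1, s^2 + 1], [8·s, -2·t]].
At the point, J = [[3.0000, 5.0000], [16.0000, -2.0000]] (det J = -86.0000).
Solving J·Δ = −F gives Δ = (-0.8837, -0.0698).
Then the next iterate is (s, t)₁ = (1.1163, 0.9302).

(1.1163, 0.9302)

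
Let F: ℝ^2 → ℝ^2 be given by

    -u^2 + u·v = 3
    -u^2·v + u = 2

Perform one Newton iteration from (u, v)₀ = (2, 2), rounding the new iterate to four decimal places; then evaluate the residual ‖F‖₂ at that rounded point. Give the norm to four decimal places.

At (2, 2): F = (-3.0000, -8.0000).
Jacobian J = [[-2·u + v, u], [-2·u·v + 1, -u^2]].
At the point, J = [[-2.0000, 2.0000], [-7.0000, -4.0000]] (det J = 22.0000).
Solving J·Δ = −F gives Δ = (-1.2727, 0.2273).
Then the next iterate is (u, v)₁ = (0.7273, 2.2273).
Re-evaluating at (0.7273, 2.2273): F = (-1.909050, -2.450864), so ‖F‖₂ = 3.1066.

3.1066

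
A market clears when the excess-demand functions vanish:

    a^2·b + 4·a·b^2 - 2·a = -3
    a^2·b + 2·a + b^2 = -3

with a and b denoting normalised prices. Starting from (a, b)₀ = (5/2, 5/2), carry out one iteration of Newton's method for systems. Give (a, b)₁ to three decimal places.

(0.520, 2.396)

At (5/2, 5/2): F = (76.125, 29.875).
Jacobian J = [[2·a·b + 4·b^2 - 2, a^2 + 8·a·b], [2·a·b + 2, a^2 + 2·b]].
At the point, J = [[35.500, 56.250], [14.500, 11.250]] (det J = -416.250).
Solving J·Δ = −F gives Δ = (-1.980, -0.104).
Then the next iterate is (a, b)₁ = (0.520, 2.396).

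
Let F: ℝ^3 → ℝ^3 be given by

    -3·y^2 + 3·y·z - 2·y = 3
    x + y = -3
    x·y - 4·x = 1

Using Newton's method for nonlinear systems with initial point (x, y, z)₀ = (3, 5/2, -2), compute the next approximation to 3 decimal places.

At (3, 5/2, -2): F = (-41.750, 8.500, -5.500).
Jacobian J = [[0, -6·y + 3·z - 2, 3·y], [1, 1, 0], [y - 4, x, 0]].
At the point, J = [[0.000, -23.000, 7.500], [1.000, 1.000, 0.000], [-1.500, 3.000, 0.000]] (det J = 33.750).
Solving J·Δ = −F gives Δ = (-6.889, -1.611, 0.626).
Then the next iterate is (x, y, z)₁ = (-3.889, 0.889, -1.374).

(-3.889, 0.889, -1.374)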